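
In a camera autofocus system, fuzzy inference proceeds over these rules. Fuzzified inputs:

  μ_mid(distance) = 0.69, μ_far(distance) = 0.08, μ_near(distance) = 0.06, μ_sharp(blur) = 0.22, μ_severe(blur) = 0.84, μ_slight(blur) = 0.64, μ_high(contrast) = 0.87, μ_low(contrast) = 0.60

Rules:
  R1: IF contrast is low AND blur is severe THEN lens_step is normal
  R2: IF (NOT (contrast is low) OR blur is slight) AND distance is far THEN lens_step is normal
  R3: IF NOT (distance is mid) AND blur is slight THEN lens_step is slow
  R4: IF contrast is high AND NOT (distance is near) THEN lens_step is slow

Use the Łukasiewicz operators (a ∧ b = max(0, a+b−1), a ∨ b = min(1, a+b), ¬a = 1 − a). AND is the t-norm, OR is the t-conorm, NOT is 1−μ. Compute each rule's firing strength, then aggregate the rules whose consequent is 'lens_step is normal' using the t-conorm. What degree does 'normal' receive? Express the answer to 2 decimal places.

R1: low=0.60, severe=0.84; AND[max(0, a+b−1)] → w = 0.44
R2: (¬low=1−0.60=0.40 OR slight=0.64) = 1.00; AND[max(0, a+b−1)] with far=0.08 → w = 0.08
R3: ¬mid=1−0.69=0.31, slight=0.64; AND[max(0, a+b−1)] → w = 0.00
R4: high=0.87, ¬near=1−0.06=0.94; AND[max(0, a+b−1)] → w = 0.81
Rules with consequent 'normal': {R1, R2} → strengths 0.44, 0.08
Aggregate via t-conorm [min(1, a+b)]: 0.52

0.52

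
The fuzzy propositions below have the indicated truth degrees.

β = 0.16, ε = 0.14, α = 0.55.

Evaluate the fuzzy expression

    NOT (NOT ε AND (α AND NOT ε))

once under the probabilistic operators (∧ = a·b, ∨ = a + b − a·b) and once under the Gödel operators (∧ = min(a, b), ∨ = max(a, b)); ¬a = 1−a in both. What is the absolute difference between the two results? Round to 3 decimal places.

0.143

Under probabilistic:
  NOT ε = 1 − 0.1400 = 0.8600
  NOT ε = 1 − 0.1400 = 0.8600
  α AND NOT ε = a·b on (0.5500, 0.8600) = 0.4730
  NOT ε AND (α AND NOT ε) = a·b on (0.8600, 0.4730) = 0.4068
  NOT (NOT ε AND (α AND NOT ε)) = 1 − 0.4068 = 0.5932
  → value = 0.5932
Under Gödel:
  NOT ε = 1 − 0.14 = 0.86
  NOT ε = 1 − 0.14 = 0.86
  α AND NOT ε = min(a, b) on (0.55, 0.86) = 0.55
  NOT ε AND (α AND NOT ε) = min(a, b) on (0.86, 0.55) = 0.55
  NOT (NOT ε AND (α AND NOT ε)) = 1 − 0.55 = 0.45
  → value = 0.4500
|0.5932 − 0.4500| = 0.143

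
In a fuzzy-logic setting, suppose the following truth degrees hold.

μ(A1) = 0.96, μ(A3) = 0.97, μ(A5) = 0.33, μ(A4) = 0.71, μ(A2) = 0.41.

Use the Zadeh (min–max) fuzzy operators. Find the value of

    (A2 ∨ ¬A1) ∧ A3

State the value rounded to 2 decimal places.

0.41

¬A1 = 1 − 0.96 = 0.04
A2 ∨ ¬A1 = max(a, b) on (0.41, 0.04) = 0.41
(A2 ∨ ¬A1) ∧ A3 = min(a, b) on (0.41, 0.97) = 0.41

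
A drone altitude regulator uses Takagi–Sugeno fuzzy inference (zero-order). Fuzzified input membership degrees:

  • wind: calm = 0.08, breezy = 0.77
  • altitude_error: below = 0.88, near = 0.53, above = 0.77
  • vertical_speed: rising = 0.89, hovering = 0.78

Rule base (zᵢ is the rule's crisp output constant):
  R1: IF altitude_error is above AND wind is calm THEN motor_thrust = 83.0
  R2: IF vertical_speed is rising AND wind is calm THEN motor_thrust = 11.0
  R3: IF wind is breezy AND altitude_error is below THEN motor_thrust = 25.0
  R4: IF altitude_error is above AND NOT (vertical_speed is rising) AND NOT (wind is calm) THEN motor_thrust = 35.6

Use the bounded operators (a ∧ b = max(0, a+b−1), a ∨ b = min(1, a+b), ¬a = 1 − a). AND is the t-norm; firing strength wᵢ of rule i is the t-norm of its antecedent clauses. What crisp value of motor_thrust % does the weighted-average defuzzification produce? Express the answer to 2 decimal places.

R1 (z=83.0): above=0.77, calm=0.08; AND[max(0, a+b−1)] → w = 0.00
R2 (z=11.0): rising=0.89, calm=0.08; AND[max(0, a+b−1)] → w = 0.00
R3 (z=25.0): breezy=0.77, below=0.88; AND[max(0, a+b−1)] → w = 0.65
R4 (z=35.6): above=0.77, ¬rising=1−0.89=0.11, ¬calm=1−0.08=0.92; AND[max(0, a+b−1)] → w = 0.00
Weighted average = (0.00·83.0 + 0.00·11.0 + 0.65·25.0 + 0.00·35.6) / (0.00 + 0.00 + 0.65 + 0.00)
  = 16.2500 / 0.6500 = 25.00

25.00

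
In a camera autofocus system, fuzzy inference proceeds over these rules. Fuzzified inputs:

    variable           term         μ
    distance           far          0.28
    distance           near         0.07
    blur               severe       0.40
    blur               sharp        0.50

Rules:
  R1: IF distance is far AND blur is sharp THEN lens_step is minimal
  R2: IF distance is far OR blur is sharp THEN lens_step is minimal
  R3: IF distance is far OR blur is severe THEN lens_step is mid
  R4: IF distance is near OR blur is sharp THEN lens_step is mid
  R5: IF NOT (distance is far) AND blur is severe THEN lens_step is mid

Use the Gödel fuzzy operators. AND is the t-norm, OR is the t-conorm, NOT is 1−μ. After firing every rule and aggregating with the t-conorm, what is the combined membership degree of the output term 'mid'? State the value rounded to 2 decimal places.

R1: far=0.28, sharp=0.50; AND[min(a, b)] → w = 0.28
R2: far=0.28, sharp=0.50; OR[max(a, b)] → w = 0.50
R3: far=0.28, severe=0.40; OR[max(a, b)] → w = 0.40
R4: near=0.07, sharp=0.50; OR[max(a, b)] → w = 0.50
R5: ¬far=1−0.28=0.72, severe=0.40; AND[min(a, b)] → w = 0.40
Rules with consequent 'mid': {R3, R4, R5} → strengths 0.40, 0.50, 0.40
Aggregate via t-conorm [max(a, b)]: 0.50

0.50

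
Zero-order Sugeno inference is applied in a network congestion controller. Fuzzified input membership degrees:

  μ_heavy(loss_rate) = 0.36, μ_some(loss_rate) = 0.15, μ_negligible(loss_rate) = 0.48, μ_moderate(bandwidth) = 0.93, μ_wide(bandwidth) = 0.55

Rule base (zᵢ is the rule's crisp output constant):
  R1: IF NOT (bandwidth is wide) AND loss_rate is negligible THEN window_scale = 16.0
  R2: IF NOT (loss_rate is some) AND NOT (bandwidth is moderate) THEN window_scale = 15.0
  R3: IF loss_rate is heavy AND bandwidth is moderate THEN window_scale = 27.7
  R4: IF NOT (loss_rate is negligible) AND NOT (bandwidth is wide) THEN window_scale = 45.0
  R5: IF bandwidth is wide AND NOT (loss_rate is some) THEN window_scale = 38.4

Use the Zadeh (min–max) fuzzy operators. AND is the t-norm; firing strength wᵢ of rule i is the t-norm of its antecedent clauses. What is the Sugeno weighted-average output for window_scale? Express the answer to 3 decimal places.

31.698

R1 (z=16.0): ¬wide=1−0.55=0.45, negligible=0.48; AND[min(a, b)] → w = 0.45
R2 (z=15.0): ¬some=1−0.15=0.85, ¬moderate=1−0.93=0.07; AND[min(a, b)] → w = 0.07
R3 (z=27.7): heavy=0.36, moderate=0.93; AND[min(a, b)] → w = 0.36
R4 (z=45.0): ¬negligible=1−0.48=0.52, ¬wide=1−0.55=0.45; AND[min(a, b)] → w = 0.45
R5 (z=38.4): wide=0.55, ¬some=1−0.15=0.85; AND[min(a, b)] → w = 0.55
Weighted average = (0.45·16.0 + 0.07·15.0 + 0.36·27.7 + 0.45·45.0 + 0.55·38.4) / (0.45 + 0.07 + 0.36 + 0.45 + 0.55)
  = 59.5920 / 1.8800 = 31.698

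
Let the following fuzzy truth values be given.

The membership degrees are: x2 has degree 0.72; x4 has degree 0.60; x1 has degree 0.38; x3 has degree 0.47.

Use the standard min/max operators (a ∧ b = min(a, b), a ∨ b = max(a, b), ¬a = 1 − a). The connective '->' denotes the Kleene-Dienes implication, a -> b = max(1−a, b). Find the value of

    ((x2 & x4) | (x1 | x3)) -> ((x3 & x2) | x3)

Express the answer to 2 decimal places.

x2 & x4 = min(a, b) on (0.72, 0.60) = 0.60
x1 | x3 = max(a, b) on (0.38, 0.47) = 0.47
(x2 & x4) | (x1 | x3) = max(a, b) on (0.60, 0.47) = 0.60
x3 & x2 = min(a, b) on (0.47, 0.72) = 0.47
(x3 & x2) | x3 = max(a, b) on (0.47, 0.47) = 0.47
((x2 & x4) | (x1 | x3)) -> ((x3 & x2) | x3)  [Kleene-Dienes: max(1−a, b)] with a=0.60, b=0.47 → 0.47

0.47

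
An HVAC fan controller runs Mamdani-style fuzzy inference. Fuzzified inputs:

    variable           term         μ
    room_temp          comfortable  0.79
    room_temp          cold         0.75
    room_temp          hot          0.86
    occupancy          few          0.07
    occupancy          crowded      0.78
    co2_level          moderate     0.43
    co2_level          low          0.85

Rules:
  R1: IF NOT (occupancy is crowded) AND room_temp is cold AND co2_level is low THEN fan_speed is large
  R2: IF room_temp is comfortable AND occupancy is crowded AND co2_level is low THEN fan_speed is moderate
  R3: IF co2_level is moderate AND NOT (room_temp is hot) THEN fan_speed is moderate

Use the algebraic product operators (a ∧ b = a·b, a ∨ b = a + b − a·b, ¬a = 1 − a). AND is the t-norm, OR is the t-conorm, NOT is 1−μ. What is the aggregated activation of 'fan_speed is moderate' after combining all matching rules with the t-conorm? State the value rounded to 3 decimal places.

R1: ¬crowded=1−0.78=0.22, cold=0.75, low=0.85; AND[a·b] → w = 0.1402
R2: comfortable=0.79, crowded=0.78, low=0.85; AND[a·b] → w = 0.5238
R3: moderate=0.43, ¬hot=1−0.86=0.14; AND[a·b] → w = 0.0602
Rules with consequent 'moderate': {R2, R3} → strengths 0.5238, 0.0602
Aggregate via t-conorm [a + b − a·b]: 0.5524

0.552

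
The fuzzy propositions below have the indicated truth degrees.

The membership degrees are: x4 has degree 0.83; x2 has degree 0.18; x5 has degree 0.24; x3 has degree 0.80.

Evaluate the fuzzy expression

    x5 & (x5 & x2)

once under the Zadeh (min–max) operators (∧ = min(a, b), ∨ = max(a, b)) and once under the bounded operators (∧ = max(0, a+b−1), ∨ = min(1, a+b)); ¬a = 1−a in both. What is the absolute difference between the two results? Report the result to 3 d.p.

Under Zadeh (min–max):
  x5 & x2 = min(a, b) on (0.24, 0.18) = 0.18
  x5 & (x5 & x2) = min(a, b) on (0.24, 0.18) = 0.18
  → value = 0.1800
Under bounded:
  x5 & x2 = max(0, a+b−1) on (0.24, 0.18) = 0.00
  x5 & (x5 & x2) = max(0, a+b−1) on (0.24, 0.00) = 0.00
  → value = 0.0000
|0.1800 − 0.0000| = 0.180

0.180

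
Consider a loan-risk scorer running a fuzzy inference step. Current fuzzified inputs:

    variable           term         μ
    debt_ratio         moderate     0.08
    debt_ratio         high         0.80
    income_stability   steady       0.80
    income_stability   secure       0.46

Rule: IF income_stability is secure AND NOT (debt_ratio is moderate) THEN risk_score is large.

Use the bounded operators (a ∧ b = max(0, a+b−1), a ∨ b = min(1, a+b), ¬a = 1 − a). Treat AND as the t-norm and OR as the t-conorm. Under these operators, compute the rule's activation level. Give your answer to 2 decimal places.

firing strength: secure=0.46, ¬moderate=1−0.08=0.92; AND[max(0, a+b−1)] → w = 0.38

0.38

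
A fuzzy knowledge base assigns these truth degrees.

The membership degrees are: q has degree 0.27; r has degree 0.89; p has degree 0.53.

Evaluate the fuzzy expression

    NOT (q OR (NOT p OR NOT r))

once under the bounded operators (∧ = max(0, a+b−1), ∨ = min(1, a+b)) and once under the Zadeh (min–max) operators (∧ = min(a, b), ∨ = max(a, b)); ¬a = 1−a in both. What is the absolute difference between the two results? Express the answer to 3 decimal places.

0.380

Under bounded:
  NOT p = 1 − 0.53 = 0.47
  NOT r = 1 − 0.89 = 0.11
  NOT p OR NOT r = min(1, a+b) on (0.47, 0.11) = 0.58
  q OR (NOT p OR NOT r) = min(1, a+b) on (0.27, 0.58) = 0.85
  NOT (q OR (NOT p OR NOT r)) = 1 − 0.85 = 0.15
  → value = 0.1500
Under Zadeh (min–max):
  NOT p = 1 − 0.53 = 0.47
  NOT r = 1 − 0.89 = 0.11
  NOT p OR NOT r = max(a, b) on (0.47, 0.11) = 0.47
  q OR (NOT p OR NOT r) = max(a, b) on (0.27, 0.47) = 0.47
  NOT (q OR (NOT p OR NOT r)) = 1 − 0.47 = 0.53
  → value = 0.5300
|0.1500 − 0.5300| = 0.380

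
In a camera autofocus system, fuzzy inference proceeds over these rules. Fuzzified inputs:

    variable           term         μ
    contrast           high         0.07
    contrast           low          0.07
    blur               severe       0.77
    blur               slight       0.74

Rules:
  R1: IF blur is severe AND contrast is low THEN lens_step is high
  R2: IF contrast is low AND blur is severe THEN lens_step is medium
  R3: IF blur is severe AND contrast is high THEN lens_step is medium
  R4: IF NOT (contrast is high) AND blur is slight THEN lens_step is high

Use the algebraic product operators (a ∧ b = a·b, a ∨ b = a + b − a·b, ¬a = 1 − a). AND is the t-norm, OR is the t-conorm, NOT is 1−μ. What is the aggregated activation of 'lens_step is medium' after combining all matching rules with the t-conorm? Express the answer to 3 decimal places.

R1: severe=0.77, low=0.07; AND[a·b] → w = 0.0539
R2: low=0.07, severe=0.77; AND[a·b] → w = 0.0539
R3: severe=0.77, high=0.07; AND[a·b] → w = 0.0539
R4: ¬high=1−0.07=0.93, slight=0.74; AND[a·b] → w = 0.6882
Rules with consequent 'medium': {R2, R3} → strengths 0.0539, 0.0539
Aggregate via t-conorm [a + b − a·b]: 0.1049

0.105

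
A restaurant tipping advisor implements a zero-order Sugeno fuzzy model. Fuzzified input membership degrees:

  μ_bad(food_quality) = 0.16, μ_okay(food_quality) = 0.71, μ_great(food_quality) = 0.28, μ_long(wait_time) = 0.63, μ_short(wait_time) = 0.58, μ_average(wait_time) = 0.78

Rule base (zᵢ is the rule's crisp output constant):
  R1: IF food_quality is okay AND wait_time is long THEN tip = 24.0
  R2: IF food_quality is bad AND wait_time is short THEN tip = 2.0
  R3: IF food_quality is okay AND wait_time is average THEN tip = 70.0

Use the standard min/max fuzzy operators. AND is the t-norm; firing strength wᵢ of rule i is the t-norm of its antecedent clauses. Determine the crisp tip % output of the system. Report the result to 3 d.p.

43.427

R1 (z=24.0): okay=0.71, long=0.63; AND[min(a, b)] → w = 0.63
R2 (z=2.0): bad=0.16, short=0.58; AND[min(a, b)] → w = 0.16
R3 (z=70.0): okay=0.71, average=0.78; AND[min(a, b)] → w = 0.71
Weighted average = (0.63·24.0 + 0.16·2.0 + 0.71·70.0) / (0.63 + 0.16 + 0.71)
  = 65.1400 / 1.5000 = 43.427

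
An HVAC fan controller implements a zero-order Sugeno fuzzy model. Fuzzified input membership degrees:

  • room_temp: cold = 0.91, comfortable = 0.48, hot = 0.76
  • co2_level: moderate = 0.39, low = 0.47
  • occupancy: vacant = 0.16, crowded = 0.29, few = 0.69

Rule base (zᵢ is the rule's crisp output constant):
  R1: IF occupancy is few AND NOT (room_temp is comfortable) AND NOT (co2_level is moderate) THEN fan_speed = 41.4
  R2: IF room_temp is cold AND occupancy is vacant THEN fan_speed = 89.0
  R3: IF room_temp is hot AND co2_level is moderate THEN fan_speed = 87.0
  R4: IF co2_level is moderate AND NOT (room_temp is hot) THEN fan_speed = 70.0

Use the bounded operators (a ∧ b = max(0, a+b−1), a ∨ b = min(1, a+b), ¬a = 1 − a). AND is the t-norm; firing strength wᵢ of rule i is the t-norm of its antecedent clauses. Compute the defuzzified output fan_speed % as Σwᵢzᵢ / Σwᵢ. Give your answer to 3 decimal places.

R1 (z=41.4): few=0.69, ¬comfortable=1−0.48=0.52, ¬moderate=1−0.39=0.61; AND[max(0, a+b−1)] → w = 0.00
R2 (z=89.0): cold=0.91, vacant=0.16; AND[max(0, a+b−1)] → w = 0.07
R3 (z=87.0): hot=0.76, moderate=0.39; AND[max(0, a+b−1)] → w = 0.15
R4 (z=70.0): moderate=0.39, ¬hot=1−0.76=0.24; AND[max(0, a+b−1)] → w = 0.00
Weighted average = (0.00·41.4 + 0.07·89.0 + 0.15·87.0 + 0.00·70.0) / (0.00 + 0.07 + 0.15 + 0.00)
  = 19.2800 / 0.2200 = 87.636

87.636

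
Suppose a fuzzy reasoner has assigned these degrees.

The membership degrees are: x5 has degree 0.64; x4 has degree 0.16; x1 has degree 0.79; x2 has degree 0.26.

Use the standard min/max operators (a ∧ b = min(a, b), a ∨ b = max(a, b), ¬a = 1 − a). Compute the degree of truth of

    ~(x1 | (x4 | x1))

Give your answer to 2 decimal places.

0.21

x4 | x1 = max(a, b) on (0.16, 0.79) = 0.79
x1 | (x4 | x1) = max(a, b) on (0.79, 0.79) = 0.79
~(x1 | (x4 | x1)) = 1 − 0.79 = 0.21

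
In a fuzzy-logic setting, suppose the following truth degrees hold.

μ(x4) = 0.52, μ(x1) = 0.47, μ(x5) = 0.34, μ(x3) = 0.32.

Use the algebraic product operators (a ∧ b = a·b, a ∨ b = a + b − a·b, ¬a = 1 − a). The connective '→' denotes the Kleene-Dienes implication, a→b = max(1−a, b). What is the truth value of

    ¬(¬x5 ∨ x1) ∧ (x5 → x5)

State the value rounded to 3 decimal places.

0.119

¬x5 = 1 − 0.3400 = 0.6600
¬x5 ∨ x1 = a + b − a·b on (0.6600, 0.4700) = 0.8198
¬(¬x5 ∨ x1) = 1 − 0.8198 = 0.1802
x5 → x5  [Kleene-Dienes: max(1−a, b)] with a=0.3400, b=0.3400 → 0.6600
¬(¬x5 ∨ x1) ∧ (x5 → x5) = a·b on (0.1802, 0.6600) = 0.1189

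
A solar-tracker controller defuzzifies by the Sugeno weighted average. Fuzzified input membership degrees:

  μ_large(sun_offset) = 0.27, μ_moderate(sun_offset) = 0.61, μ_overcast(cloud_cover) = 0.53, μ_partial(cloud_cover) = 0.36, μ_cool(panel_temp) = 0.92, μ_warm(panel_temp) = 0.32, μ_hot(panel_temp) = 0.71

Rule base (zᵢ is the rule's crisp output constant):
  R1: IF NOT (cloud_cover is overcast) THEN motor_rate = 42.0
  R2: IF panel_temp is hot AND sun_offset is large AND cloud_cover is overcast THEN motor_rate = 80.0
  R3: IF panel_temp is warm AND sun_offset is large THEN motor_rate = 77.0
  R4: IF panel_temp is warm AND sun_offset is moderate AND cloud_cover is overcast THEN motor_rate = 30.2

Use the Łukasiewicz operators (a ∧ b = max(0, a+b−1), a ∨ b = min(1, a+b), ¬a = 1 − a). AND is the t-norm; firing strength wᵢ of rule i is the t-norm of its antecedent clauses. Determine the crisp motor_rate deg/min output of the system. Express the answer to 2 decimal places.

R1 (z=42.0): ¬overcast=1−0.53=0.47 → w = 0.47
R2 (z=80.0): hot=0.71, large=0.27, overcast=0.53; AND[max(0, a+b−1)] → w = 0.00
R3 (z=77.0): warm=0.32, large=0.27; AND[max(0, a+b−1)] → w = 0.00
R4 (z=30.2): warm=0.32, moderate=0.61, overcast=0.53; AND[max(0, a+b−1)] → w = 0.00
Weighted average = (0.47·42.0 + 0.00·80.0 + 0.00·77.0 + 0.00·30.2) / (0.47 + 0.00 + 0.00 + 0.00)
  = 19.7400 / 0.4700 = 42.00

42.00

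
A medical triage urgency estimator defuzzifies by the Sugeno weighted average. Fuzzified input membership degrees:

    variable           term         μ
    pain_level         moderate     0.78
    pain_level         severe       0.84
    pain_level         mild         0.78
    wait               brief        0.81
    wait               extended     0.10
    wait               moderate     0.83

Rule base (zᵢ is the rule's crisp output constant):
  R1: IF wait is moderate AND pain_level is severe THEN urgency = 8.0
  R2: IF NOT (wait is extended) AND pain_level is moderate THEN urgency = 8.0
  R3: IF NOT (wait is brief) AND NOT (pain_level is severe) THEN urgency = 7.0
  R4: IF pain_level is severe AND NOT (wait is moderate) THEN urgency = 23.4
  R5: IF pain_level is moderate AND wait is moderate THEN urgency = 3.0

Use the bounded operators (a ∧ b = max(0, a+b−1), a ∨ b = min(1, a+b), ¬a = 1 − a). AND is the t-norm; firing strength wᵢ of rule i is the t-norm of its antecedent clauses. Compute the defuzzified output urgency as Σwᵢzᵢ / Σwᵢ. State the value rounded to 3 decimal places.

R1 (z=8.0): moderate=0.83, severe=0.84; AND[max(0, a+b−1)] → w = 0.67
R2 (z=8.0): ¬extended=1−0.10=0.90, moderate=0.78; AND[max(0, a+b−1)] → w = 0.68
R3 (z=7.0): ¬brief=1−0.81=0.19, ¬severe=1−0.84=0.16; AND[max(0, a+b−1)] → w = 0.00
R4 (z=23.4): severe=0.84, ¬moderate=1−0.83=0.17; AND[max(0, a+b−1)] → w = 0.01
R5 (z=3.0): moderate=0.78, moderate=0.83; AND[max(0, a+b−1)] → w = 0.61
Weighted average = (0.67·8.0 + 0.68·8.0 + 0.00·7.0 + 0.01·23.4 + 0.61·3.0) / (0.67 + 0.68 + 0.00 + 0.01 + 0.61)
  = 12.8640 / 1.9700 = 6.530

6.530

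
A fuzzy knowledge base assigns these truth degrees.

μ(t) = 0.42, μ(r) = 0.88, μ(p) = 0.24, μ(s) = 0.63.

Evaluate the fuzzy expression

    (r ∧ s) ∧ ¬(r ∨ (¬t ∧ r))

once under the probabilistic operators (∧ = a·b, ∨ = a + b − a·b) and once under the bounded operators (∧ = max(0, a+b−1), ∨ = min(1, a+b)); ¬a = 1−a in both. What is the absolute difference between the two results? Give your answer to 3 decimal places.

Under probabilistic:
  r ∧ s = a·b on (0.8800, 0.6300) = 0.5544
  ¬t = 1 − 0.4200 = 0.5800
  ¬t ∧ r = a·b on (0.5800, 0.8800) = 0.5104
  r ∨ (¬t ∧ r) = a + b − a·b on (0.8800, 0.5104) = 0.9412
  ¬(r ∨ (¬t ∧ r)) = 1 − 0.9412 = 0.0588
  (r ∧ s) ∧ ¬(r ∨ (¬t ∧ r)) = a·b on (0.5544, 0.0588) = 0.0326
  → value = 0.0326
Under bounded:
  r ∧ s = max(0, a+b−1) on (0.88, 0.63) = 0.51
  ¬t = 1 − 0.42 = 0.58
  ¬t ∧ r = max(0, a+b−1) on (0.58, 0.88) = 0.46
  r ∨ (¬t ∧ r) = min(1, a+b) on (0.88, 0.46) = 1.00
  ¬(r ∨ (¬t ∧ r)) = 1 − 1.00 = 0.00
  (r ∧ s) ∧ ¬(r ∨ (¬t ∧ r)) = max(0, a+b−1) on (0.51, 0.00) = 0.00
  → value = 0.0000
|0.0326 − 0.0000| = 0.033

0.033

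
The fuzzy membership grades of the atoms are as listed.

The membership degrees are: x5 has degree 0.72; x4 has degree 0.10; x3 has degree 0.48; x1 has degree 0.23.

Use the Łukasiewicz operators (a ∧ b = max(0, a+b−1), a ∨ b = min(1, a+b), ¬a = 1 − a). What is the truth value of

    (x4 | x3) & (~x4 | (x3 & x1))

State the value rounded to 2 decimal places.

0.48

x4 | x3 = min(1, a+b) on (0.10, 0.48) = 0.58
~x4 = 1 − 0.10 = 0.90
x3 & x1 = max(0, a+b−1) on (0.48, 0.23) = 0.00
~x4 | (x3 & x1) = min(1, a+b) on (0.90, 0.00) = 0.90
(x4 | x3) & (~x4 | (x3 & x1)) = max(0, a+b−1) on (0.58, 0.90) = 0.48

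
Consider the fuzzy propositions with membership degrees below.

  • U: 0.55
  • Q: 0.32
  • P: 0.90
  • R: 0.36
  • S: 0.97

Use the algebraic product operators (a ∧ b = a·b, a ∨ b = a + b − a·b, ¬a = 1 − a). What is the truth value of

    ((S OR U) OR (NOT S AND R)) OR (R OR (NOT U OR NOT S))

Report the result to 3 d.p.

0.995

S OR U = a + b − a·b on (0.9700, 0.5500) = 0.9865
NOT S = 1 − 0.9700 = 0.0300
NOT S AND R = a·b on (0.0300, 0.3600) = 0.0108
(S OR U) OR (NOT S AND R) = a + b − a·b on (0.9865, 0.0108) = 0.9866
NOT U = 1 − 0.5500 = 0.4500
NOT S = 1 − 0.9700 = 0.0300
NOT U OR NOT S = a + b − a·b on (0.4500, 0.0300) = 0.4665
R OR (NOT U OR NOT S) = a + b − a·b on (0.3600, 0.4665) = 0.6586
((S OR U) OR (NOT S AND R)) OR (R OR (NOT U OR NOT S)) = a + b − a·b on (0.9866, 0.6586) = 0.9954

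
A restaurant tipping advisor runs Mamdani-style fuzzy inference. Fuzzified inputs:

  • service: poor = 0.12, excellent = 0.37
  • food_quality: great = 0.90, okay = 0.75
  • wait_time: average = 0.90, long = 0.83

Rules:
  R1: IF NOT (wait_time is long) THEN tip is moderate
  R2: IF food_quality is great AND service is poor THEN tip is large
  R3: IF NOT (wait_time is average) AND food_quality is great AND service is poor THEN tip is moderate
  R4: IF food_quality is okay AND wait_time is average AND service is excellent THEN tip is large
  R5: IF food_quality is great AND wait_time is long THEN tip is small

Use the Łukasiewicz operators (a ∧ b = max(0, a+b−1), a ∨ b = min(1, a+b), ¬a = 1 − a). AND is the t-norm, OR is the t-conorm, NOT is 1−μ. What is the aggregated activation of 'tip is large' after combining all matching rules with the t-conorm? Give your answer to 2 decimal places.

0.04

R1: ¬long=1−0.83=0.17 → w = 0.17
R2: great=0.90, poor=0.12; AND[max(0, a+b−1)] → w = 0.02
R3: ¬average=1−0.90=0.10, great=0.90, poor=0.12; AND[max(0, a+b−1)] → w = 0.00
R4: okay=0.75, average=0.90, excellent=0.37; AND[max(0, a+b−1)] → w = 0.02
R5: great=0.90, long=0.83; AND[max(0, a+b−1)] → w = 0.73
Rules with consequent 'large': {R2, R4} → strengths 0.02, 0.02
Aggregate via t-conorm [min(1, a+b)]: 0.04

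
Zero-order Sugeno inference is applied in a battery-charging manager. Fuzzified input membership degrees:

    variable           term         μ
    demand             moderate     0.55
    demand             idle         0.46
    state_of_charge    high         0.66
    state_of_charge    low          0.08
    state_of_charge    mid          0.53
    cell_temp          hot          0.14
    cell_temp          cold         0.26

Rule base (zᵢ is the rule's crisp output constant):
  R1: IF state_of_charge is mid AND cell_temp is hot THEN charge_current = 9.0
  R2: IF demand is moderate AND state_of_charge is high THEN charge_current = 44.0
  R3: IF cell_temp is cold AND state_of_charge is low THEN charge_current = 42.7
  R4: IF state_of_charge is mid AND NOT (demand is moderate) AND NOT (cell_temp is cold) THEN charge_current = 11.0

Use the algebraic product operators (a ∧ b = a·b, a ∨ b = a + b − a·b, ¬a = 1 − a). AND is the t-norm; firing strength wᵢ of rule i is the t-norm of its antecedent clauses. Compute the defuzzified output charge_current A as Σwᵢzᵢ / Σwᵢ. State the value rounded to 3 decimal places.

R1 (z=9.0): mid=0.53, hot=0.14; AND[a·b] → w = 0.0742
R2 (z=44.0): moderate=0.55, high=0.66; AND[a·b] → w = 0.3630
R3 (z=42.7): cold=0.26, low=0.08; AND[a·b] → w = 0.0208
R4 (z=11.0): mid=0.53, ¬moderate=1−0.55=0.45, ¬cold=1−0.26=0.74; AND[a·b] → w = 0.1765
Weighted average = (0.0742·9.0 + 0.3630·44.0 + 0.0208·42.7 + 0.1765·11.0) / (0.0742 + 0.3630 + 0.0208 + 0.1765)
  = 19.4694 / 0.6345 = 30.685

30.685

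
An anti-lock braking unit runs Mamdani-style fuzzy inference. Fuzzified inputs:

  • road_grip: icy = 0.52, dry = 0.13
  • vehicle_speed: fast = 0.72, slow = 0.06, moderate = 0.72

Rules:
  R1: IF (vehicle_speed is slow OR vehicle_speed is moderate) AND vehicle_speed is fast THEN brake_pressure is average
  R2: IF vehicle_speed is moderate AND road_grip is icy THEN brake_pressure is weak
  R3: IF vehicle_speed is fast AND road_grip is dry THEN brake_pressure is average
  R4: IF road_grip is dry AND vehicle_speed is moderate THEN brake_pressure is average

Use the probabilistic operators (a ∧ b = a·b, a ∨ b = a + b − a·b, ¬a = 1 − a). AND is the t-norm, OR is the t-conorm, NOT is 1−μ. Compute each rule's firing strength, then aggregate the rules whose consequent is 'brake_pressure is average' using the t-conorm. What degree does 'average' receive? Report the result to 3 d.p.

0.614

R1: (slow=0.06 OR moderate=0.72) = 0.7368; AND[a·b] with fast=0.72 → w = 0.5305
R2: moderate=0.72, icy=0.52; AND[a·b] → w = 0.3744
R3: fast=0.72, dry=0.13; AND[a·b] → w = 0.0936
R4: dry=0.13, moderate=0.72; AND[a·b] → w = 0.0936
Rules with consequent 'average': {R1, R3, R4} → strengths 0.5305, 0.0936, 0.0936
Aggregate via t-conorm [a + b − a·b]: 0.6143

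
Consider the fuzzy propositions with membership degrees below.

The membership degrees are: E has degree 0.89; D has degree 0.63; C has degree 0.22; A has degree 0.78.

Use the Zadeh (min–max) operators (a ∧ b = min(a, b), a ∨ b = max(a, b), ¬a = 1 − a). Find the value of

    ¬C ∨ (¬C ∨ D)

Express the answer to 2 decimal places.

0.78

¬C = 1 − 0.22 = 0.78
¬C = 1 − 0.22 = 0.78
¬C ∨ D = max(a, b) on (0.78, 0.63) = 0.78
¬C ∨ (¬C ∨ D) = max(a, b) on (0.78, 0.78) = 0.78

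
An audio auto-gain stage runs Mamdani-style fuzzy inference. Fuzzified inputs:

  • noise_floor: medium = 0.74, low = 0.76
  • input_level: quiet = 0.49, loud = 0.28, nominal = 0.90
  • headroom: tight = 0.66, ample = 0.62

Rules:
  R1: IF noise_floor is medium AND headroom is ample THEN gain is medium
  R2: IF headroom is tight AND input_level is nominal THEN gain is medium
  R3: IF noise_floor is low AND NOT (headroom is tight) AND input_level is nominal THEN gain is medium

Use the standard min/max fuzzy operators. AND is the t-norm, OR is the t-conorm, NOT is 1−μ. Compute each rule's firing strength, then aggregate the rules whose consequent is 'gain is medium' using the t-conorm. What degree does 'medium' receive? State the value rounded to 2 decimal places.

R1: medium=0.74, ample=0.62; AND[min(a, b)] → w = 0.62
R2: tight=0.66, nominal=0.90; AND[min(a, b)] → w = 0.66
R3: low=0.76, ¬tight=1−0.66=0.34, nominal=0.90; AND[min(a, b)] → w = 0.34
Rules with consequent 'medium': {R1, R2, R3} → strengths 0.62, 0.66, 0.34
Aggregate via t-conorm [max(a, b)]: 0.66

0.66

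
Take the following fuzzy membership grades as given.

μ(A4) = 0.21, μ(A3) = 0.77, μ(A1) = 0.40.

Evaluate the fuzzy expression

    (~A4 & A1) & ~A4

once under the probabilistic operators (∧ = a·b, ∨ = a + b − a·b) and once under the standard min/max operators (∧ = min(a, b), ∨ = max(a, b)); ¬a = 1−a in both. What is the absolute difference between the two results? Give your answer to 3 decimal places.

0.150

Under probabilistic:
  ~A4 = 1 − 0.2100 = 0.7900
  ~A4 & A1 = a·b on (0.7900, 0.4000) = 0.3160
  ~A4 = 1 − 0.2100 = 0.7900
  (~A4 & A1) & ~A4 = a·b on (0.3160, 0.7900) = 0.2496
  → value = 0.2496
Under standard min/max:
  ~A4 = 1 − 0.21 = 0.79
  ~A4 & A1 = min(a, b) on (0.79, 0.40) = 0.40
  ~A4 = 1 − 0.21 = 0.79
  (~A4 & A1) & ~A4 = min(a, b) on (0.40, 0.79) = 0.40
  → value = 0.4000
|0.2496 − 0.4000| = 0.150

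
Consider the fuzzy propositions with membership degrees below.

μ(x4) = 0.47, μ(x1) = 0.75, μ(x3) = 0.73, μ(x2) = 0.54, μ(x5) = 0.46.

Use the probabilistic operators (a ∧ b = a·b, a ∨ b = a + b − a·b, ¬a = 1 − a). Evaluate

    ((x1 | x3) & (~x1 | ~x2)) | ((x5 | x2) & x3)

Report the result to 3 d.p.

0.799

x1 | x3 = a + b − a·b on (0.7500, 0.7300) = 0.9325
~x1 = 1 − 0.7500 = 0.2500
~x2 = 1 − 0.5400 = 0.4600
~x1 | ~x2 = a + b − a·b on (0.2500, 0.4600) = 0.5950
(x1 | x3) & (~x1 | ~x2) = a·b on (0.9325, 0.5950) = 0.5548
x5 | x2 = a + b − a·b on (0.4600, 0.5400) = 0.7516
(x5 | x2) & x3 = a·b on (0.7516, 0.7300) = 0.5487
((x1 | x3) & (~x1 | ~x2)) | ((x5 | x2) & x3) = a + b − a·b on (0.5548, 0.5487) = 0.7991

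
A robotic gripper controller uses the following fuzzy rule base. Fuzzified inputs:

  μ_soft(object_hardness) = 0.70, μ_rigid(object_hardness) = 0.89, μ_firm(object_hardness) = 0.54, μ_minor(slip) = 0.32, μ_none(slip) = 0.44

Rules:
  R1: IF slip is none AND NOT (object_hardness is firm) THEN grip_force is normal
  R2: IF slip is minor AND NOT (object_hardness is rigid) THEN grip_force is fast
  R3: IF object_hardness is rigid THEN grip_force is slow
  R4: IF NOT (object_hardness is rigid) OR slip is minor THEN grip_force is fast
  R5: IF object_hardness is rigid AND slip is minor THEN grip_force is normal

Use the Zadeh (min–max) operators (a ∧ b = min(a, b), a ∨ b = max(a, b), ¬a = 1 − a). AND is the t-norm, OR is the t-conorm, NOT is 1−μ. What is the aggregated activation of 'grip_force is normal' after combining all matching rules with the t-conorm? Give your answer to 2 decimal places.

R1: none=0.44, ¬firm=1−0.54=0.46; AND[min(a, b)] → w = 0.44
R2: minor=0.32, ¬rigid=1−0.89=0.11; AND[min(a, b)] → w = 0.11
R3: rigid=0.89 → w = 0.89
R4: ¬rigid=1−0.89=0.11, minor=0.32; OR[max(a, b)] → w = 0.32
R5: rigid=0.89, minor=0.32; AND[min(a, b)] → w = 0.32
Rules with consequent 'normal': {R1, R5} → strengths 0.44, 0.32
Aggregate via t-conorm [max(a, b)]: 0.44

0.44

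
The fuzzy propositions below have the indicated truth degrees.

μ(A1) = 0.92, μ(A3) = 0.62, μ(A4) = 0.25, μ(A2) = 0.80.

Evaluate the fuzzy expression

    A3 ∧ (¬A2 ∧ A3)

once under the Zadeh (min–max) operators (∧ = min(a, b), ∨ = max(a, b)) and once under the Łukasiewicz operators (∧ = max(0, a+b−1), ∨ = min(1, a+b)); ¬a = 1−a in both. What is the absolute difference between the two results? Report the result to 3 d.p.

Under Zadeh (min–max):
  ¬A2 = 1 − 0.80 = 0.20
  ¬A2 ∧ A3 = min(a, b) on (0.20, 0.62) = 0.20
  A3 ∧ (¬A2 ∧ A3) = min(a, b) on (0.62, 0.20) = 0.20
  → value = 0.2000
Under Łukasiewicz:
  ¬A2 = 1 − 0.80 = 0.20
  ¬A2 ∧ A3 = max(0, a+b−1) on (0.20, 0.62) = 0.00
  A3 ∧ (¬A2 ∧ A3) = max(0, a+b−1) on (0.62, 0.00) = 0.00
  → value = 0.0000
|0.2000 − 0.0000| = 0.200

0.200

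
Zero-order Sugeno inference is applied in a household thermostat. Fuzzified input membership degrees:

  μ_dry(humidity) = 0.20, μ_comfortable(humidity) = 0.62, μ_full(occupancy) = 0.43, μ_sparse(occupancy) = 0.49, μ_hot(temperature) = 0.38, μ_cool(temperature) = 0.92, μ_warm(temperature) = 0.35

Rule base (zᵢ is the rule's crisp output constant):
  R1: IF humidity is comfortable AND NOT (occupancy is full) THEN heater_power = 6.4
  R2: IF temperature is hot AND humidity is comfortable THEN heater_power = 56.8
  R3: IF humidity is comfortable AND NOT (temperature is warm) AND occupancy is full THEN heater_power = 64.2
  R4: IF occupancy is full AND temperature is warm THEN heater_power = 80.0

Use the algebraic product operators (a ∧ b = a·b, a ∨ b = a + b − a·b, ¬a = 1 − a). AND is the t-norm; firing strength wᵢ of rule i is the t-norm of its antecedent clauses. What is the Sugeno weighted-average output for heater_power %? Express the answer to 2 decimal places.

R1 (z=6.4): comfortable=0.62, ¬full=1−0.43=0.57; AND[a·b] → w = 0.3534
R2 (z=56.8): hot=0.38, comfortable=0.62; AND[a·b] → w = 0.2356
R3 (z=64.2): comfortable=0.62, ¬warm=1−0.35=0.65, full=0.43; AND[a·b] → w = 0.1733
R4 (z=80.0): full=0.43, warm=0.35; AND[a·b] → w = 0.1505
Weighted average = (0.3534·6.4 + 0.2356·56.8 + 0.1733·64.2 + 0.1505·80.0) / (0.3534 + 0.2356 + 0.1733 + 0.1505)
  = 38.8091 / 0.9128 = 42.52

42.52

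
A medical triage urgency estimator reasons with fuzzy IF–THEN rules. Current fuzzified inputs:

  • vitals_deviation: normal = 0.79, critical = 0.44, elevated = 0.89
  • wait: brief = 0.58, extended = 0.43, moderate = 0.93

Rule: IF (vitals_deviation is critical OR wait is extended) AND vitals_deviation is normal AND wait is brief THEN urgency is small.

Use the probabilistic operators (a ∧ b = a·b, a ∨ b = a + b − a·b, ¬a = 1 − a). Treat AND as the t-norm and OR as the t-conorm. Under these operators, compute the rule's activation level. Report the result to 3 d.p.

firing strength: (critical=0.44 OR extended=0.43) = 0.6808; AND[a·b] with normal=0.79, brief=0.58 → w = 0.3119

0.312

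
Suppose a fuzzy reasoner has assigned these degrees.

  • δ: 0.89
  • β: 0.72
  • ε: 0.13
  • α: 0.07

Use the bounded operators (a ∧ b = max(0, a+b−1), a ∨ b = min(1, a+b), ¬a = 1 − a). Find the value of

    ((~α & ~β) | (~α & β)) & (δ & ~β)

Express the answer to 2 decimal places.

0.03

~α = 1 − 0.07 = 0.93
~β = 1 − 0.72 = 0.28
~α & ~β = max(0, a+b−1) on (0.93, 0.28) = 0.21
~α = 1 − 0.07 = 0.93
~α & β = max(0, a+b−1) on (0.93, 0.72) = 0.65
(~α & ~β) | (~α & β) = min(1, a+b) on (0.21, 0.65) = 0.86
~β = 1 − 0.72 = 0.28
δ & ~β = max(0, a+b−1) on (0.89, 0.28) = 0.17
((~α & ~β) | (~α & β)) & (δ & ~β) = max(0, a+b−1) on (0.86, 0.17) = 0.03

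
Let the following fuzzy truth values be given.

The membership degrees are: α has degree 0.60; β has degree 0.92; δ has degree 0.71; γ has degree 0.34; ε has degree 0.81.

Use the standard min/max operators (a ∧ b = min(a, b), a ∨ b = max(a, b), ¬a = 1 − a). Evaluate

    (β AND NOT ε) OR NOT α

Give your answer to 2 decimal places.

NOT ε = 1 − 0.81 = 0.19
β AND NOT ε = min(a, b) on (0.92, 0.19) = 0.19
NOT α = 1 − 0.60 = 0.40
(β AND NOT ε) OR NOT α = max(a, b) on (0.19, 0.40) = 0.40

0.40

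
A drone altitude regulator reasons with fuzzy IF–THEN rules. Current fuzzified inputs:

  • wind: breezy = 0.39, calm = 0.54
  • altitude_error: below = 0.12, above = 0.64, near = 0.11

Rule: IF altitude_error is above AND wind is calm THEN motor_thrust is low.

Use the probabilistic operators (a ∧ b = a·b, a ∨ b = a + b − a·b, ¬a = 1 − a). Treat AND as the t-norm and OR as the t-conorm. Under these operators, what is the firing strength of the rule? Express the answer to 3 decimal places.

firing strength: above=0.64, calm=0.54; AND[a·b] → w = 0.3456

0.346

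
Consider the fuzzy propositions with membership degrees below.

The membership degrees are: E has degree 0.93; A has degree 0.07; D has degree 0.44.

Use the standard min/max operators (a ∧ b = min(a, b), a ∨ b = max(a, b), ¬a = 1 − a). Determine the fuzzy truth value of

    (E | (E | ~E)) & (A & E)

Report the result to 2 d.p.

~E = 1 − 0.93 = 0.07
E | ~E = max(a, b) on (0.93, 0.07) = 0.93
E | (E | ~E) = max(a, b) on (0.93, 0.93) = 0.93
A & E = min(a, b) on (0.07, 0.93) = 0.07
(E | (E | ~E)) & (A & E) = min(a, b) on (0.93, 0.07) = 0.07

0.07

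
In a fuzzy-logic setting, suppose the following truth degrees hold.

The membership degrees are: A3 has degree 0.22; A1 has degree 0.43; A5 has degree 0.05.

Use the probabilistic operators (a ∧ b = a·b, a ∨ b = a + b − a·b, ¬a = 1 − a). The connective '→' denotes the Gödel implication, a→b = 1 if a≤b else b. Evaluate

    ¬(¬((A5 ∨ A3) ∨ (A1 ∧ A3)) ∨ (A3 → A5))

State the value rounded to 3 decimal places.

A5 ∨ A3 = a + b − a·b on (0.0500, 0.2200) = 0.2590
A1 ∧ A3 = a·b on (0.4300, 0.2200) = 0.0946
(A5 ∨ A3) ∨ (A1 ∧ A3) = a + b − a·b on (0.2590, 0.0946) = 0.3291
¬((A5 ∨ A3) ∨ (A1 ∧ A3)) = 1 − 0.3291 = 0.6709
A3 → A5  [Gödel: 1 if a≤b else b] with a=0.2200, b=0.0500 → 0.0500
¬((A5 ∨ A3) ∨ (A1 ∧ A3)) ∨ (A3 → A5) = a + b − a·b on (0.6709, 0.0500) = 0.6874
¬(¬((A5 ∨ A3) ∨ (A1 ∧ A3)) ∨ (A3 → A5)) = 1 − 0.6874 = 0.3126

0.313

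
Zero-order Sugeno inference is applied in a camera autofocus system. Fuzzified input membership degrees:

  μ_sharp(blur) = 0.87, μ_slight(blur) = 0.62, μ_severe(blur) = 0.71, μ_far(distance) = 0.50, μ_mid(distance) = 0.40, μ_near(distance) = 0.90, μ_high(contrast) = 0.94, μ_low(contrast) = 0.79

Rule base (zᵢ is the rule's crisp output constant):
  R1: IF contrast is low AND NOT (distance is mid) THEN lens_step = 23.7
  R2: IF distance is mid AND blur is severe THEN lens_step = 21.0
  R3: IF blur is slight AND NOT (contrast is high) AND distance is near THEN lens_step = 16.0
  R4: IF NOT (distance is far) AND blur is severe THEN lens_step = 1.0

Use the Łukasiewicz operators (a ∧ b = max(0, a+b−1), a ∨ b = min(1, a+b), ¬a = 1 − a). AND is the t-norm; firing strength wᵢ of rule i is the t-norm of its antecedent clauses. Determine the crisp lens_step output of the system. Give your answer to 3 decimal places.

16.568

R1 (z=23.7): low=0.79, ¬mid=1−0.40=0.60; AND[max(0, a+b−1)] → w = 0.39
R2 (z=21.0): mid=0.40, severe=0.71; AND[max(0, a+b−1)] → w = 0.11
R3 (z=16.0): slight=0.62, ¬high=1−0.94=0.06, near=0.90; AND[max(0, a+b−1)] → w = 0.00
R4 (z=1.0): ¬far=1−0.50=0.50, severe=0.71; AND[max(0, a+b−1)] → w = 0.21
Weighted average = (0.39·23.7 + 0.11·21.0 + 0.00·16.0 + 0.21·1.0) / (0.39 + 0.11 + 0.00 + 0.21)
  = 11.7630 / 0.7100 = 16.568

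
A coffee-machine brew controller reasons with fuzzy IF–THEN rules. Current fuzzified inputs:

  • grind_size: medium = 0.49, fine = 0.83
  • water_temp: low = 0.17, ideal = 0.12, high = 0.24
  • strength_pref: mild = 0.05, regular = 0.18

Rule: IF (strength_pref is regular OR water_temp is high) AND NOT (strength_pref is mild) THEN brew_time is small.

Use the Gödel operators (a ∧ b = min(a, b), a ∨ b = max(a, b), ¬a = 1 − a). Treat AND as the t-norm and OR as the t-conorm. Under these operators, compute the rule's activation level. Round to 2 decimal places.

0.24

firing strength: (regular=0.18 OR high=0.24) = 0.24; AND[min(a, b)] with ¬mild=1−0.05=0.95 → w = 0.24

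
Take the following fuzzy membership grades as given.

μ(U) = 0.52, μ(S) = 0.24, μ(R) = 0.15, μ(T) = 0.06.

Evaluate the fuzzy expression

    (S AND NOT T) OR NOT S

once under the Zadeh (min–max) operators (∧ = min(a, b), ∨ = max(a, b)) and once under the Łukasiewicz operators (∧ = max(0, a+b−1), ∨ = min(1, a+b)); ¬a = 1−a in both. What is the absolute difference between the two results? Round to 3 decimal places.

Under Zadeh (min–max):
  NOT T = 1 − 0.06 = 0.94
  S AND NOT T = min(a, b) on (0.24, 0.94) = 0.24
  NOT S = 1 − 0.24 = 0.76
  (S AND NOT T) OR NOT S = max(a, b) on (0.24, 0.76) = 0.76
  → value = 0.7600
Under Łukasiewicz:
  NOT T = 1 − 0.06 = 0.94
  S AND NOT T = max(0, a+b−1) on (0.24, 0.94) = 0.18
  NOT S = 1 − 0.24 = 0.76
  (S AND NOT T) OR NOT S = min(1, a+b) on (0.18, 0.76) = 0.94
  → value = 0.9400
|0.7600 − 0.9400| = 0.180

0.180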